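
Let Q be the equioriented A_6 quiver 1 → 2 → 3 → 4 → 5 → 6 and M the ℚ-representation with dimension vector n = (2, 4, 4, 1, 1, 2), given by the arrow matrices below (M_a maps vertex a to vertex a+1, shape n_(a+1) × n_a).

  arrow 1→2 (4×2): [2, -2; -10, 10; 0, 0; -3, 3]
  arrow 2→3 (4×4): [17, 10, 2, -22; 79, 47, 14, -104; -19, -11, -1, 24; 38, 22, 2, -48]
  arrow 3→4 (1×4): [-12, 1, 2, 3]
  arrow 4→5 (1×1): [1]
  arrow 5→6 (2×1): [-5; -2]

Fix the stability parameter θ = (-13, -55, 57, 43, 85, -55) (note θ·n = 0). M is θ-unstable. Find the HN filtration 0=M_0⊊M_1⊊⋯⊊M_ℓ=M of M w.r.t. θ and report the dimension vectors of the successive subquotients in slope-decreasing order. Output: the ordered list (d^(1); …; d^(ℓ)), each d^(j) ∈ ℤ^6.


Interval decomposition of M: I[1,1], I[1,2], I[2,3]^2, I[2,6], I[3,3], I[6,6].
HN type (ℓ=5): μ^(1)=57; μ^(2)=65/2; μ^(3)=-13; μ^(4)=-34; μ^(5)=-55

((0, 0, 3, 0, 0, 0); (0, 0, 1, 1, 1, 1); (1, 0, 0, 0, 0, 0); (1, 1, 0, 0, 0, 0); (0, 3, 0, 0, 0, 1))


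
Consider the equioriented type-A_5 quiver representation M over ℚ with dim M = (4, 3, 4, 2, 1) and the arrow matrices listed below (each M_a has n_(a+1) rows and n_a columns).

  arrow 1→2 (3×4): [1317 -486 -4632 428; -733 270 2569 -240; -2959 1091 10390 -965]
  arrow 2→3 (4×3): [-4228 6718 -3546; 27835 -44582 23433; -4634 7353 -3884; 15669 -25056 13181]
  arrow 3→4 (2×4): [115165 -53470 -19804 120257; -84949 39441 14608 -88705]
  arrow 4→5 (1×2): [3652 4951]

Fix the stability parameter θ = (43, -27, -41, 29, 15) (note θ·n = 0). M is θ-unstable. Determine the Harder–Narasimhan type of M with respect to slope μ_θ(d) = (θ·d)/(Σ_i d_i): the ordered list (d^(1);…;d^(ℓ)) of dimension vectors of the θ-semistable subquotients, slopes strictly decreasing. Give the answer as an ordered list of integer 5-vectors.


Barcode: M ≅ I[1,1], I[1,3]^2, I[1,5], I[3,4]. HN layers by μ_θ (5 steps, strictly decreasing):
  μ^(1)=43; μ^(2)=29; μ^(3)=22; μ^(4)=-25/3; μ^(5)=-41

((1, 0, 0, 0, 0); (0, 0, 0, 1, 0); (0, 0, 0, 1, 1); (3, 3, 3, 0, 0); (0, 0, 1, 0, 0))


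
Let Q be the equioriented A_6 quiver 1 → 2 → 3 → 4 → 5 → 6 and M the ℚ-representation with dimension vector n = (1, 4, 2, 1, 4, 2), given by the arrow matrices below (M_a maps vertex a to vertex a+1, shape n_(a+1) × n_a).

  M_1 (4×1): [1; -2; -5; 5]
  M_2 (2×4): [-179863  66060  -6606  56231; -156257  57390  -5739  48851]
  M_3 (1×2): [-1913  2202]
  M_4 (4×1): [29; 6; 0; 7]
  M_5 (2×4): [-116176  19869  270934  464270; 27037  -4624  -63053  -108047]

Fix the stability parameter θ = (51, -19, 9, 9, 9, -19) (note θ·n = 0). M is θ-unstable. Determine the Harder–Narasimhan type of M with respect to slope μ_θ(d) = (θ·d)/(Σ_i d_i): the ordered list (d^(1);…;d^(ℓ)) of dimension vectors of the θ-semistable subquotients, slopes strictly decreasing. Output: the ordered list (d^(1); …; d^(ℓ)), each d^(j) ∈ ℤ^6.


Barcode: M ≅ I[1,3], I[2,2]^2, I[2,5], I[5,5], I[5,6]^2. HN layers by μ_θ (4 steps, strictly decreasing):
  μ^(1)=41/3; μ^(2)=9; μ^(3)=-5; μ^(4)=-19

((1, 1, 1, 0, 0, 0); (0, 0, 1, 1, 2, 0); (0, 0, 0, 0, 2, 2); (0, 3, 0, 0, 0, 0))


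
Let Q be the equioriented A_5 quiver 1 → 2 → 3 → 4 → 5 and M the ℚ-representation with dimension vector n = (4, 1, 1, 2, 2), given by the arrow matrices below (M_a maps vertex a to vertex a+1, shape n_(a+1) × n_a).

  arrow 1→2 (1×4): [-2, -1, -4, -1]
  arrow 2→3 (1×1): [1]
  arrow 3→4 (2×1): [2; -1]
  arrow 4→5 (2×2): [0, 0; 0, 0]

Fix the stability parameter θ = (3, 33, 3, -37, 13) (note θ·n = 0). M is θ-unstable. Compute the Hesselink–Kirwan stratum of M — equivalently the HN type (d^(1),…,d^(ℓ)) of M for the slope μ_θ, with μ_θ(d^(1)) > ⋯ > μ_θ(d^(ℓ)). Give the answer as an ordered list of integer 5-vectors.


Interval decomposition of M: I[1,1]^3, I[1,4], I[4,4], I[5,5]^2.
HN type (ℓ=4): μ^(1)=13; μ^(2)=3; μ^(3)=1/2; μ^(4)=-37

((0, 0, 0, 0, 2); (3, 0, 0, 0, 0); (1, 1, 1, 1, 0); (0, 0, 0, 1, 0))


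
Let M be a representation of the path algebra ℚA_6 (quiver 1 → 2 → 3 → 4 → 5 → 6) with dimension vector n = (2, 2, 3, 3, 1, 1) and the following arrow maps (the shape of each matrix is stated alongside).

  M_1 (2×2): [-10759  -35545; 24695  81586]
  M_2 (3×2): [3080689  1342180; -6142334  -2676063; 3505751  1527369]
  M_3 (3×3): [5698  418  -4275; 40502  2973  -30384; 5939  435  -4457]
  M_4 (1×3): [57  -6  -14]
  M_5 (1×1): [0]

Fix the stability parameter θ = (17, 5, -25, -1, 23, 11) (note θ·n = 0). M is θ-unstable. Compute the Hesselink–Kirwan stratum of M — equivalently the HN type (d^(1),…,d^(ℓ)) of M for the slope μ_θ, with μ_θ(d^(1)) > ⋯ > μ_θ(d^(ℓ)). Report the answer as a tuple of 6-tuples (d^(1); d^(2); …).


Via rank(M_{q-1}∘⋯∘M_p): M ≅ I[1,4], I[1,5], I[3,4], I[6,6].
μ_θ-semistable layers: μ^(1)=23; μ^(2)=11; μ^(3)=-1; μ^(4)=-25

((0, 0, 0, 0, 1, 0); (0, 0, 0, 0, 0, 1); (2, 2, 2, 3, 0, 0); (0, 0, 1, 0, 0, 0))


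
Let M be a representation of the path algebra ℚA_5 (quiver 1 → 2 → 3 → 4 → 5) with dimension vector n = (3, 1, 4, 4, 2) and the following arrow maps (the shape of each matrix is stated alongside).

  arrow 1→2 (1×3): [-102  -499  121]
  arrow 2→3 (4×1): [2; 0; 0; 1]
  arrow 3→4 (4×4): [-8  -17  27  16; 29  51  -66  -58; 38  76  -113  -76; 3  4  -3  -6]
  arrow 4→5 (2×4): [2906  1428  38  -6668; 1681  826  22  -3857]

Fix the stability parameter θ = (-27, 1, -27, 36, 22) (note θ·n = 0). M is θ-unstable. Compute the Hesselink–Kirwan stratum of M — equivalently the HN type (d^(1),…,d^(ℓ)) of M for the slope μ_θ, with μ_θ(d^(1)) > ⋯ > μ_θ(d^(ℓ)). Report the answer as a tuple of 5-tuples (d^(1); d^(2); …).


Via rank(M_{q-1}∘⋯∘M_p): M ≅ I[1,1]^2, I[1,3], I[3,4], I[3,5]^2, I[4,4].
μ_θ-semistable layers: μ^(1)=36; μ^(2)=29; μ^(3)=-13; μ^(4)=-27

((0, 0, 0, 2, 0); (0, 0, 0, 2, 2); (0, 1, 1, 0, 0); (3, 0, 3, 0, 0))


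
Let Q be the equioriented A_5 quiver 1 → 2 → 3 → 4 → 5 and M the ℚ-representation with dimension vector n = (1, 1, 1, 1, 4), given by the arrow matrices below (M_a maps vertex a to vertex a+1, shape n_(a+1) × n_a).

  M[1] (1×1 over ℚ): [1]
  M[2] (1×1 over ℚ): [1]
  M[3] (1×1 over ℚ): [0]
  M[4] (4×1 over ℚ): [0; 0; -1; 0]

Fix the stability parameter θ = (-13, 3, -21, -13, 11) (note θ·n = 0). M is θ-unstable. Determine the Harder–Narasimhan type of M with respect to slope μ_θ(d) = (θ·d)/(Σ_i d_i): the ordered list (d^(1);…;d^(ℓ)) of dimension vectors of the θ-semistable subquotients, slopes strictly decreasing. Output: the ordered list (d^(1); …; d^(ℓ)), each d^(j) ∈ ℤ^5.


Barcode: M ≅ I[1,3], I[4,5], I[5,5]^3. HN layers by μ_θ (3 steps, strictly decreasing):
  μ^(1)=11; μ^(2)=-9; μ^(3)=-13

((0, 0, 0, 0, 4); (0, 1, 1, 0, 0); (1, 0, 0, 1, 0))


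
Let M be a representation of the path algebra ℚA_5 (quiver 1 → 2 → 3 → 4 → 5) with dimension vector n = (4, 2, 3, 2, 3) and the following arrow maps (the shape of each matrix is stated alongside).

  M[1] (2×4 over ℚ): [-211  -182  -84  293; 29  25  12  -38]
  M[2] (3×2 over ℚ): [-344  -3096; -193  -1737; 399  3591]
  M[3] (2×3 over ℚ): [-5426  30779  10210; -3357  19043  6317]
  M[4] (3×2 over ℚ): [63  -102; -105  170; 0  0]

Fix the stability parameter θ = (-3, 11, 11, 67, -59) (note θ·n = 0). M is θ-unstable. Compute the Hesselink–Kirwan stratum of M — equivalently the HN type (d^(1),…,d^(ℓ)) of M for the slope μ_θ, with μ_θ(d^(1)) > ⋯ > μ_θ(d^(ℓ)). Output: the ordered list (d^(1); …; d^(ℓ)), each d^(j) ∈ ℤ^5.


Via rank(M_{q-1}∘⋯∘M_p): M ≅ I[1,1]^2, I[1,2], I[1,5], I[3,3], I[3,4], I[5,5]^2.
μ_θ-semistable layers: μ^(1)=67; μ^(2)=11; μ^(3)=15/2; μ^(4)=-3; μ^(5)=-59

((0, 0, 0, 1, 0); (0, 1, 2, 0, 0); (0, 1, 1, 1, 1); (4, 0, 0, 0, 0); (0, 0, 0, 0, 2))


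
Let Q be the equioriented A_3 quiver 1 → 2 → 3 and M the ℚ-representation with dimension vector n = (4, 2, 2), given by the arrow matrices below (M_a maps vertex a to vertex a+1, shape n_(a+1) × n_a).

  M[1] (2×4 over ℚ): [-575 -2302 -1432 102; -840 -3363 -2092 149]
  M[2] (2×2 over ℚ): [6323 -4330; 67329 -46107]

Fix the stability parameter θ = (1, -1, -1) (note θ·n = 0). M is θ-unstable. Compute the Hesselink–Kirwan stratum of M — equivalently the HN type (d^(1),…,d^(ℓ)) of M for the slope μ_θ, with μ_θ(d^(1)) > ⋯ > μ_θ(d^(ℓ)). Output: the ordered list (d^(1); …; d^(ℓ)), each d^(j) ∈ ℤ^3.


Interval decomposition of M: I[1,1]^2, I[1,3]^2.
HN type (ℓ=2): μ^(1)=1; μ^(2)=-1/3

((2, 0, 0); (2, 2, 2))


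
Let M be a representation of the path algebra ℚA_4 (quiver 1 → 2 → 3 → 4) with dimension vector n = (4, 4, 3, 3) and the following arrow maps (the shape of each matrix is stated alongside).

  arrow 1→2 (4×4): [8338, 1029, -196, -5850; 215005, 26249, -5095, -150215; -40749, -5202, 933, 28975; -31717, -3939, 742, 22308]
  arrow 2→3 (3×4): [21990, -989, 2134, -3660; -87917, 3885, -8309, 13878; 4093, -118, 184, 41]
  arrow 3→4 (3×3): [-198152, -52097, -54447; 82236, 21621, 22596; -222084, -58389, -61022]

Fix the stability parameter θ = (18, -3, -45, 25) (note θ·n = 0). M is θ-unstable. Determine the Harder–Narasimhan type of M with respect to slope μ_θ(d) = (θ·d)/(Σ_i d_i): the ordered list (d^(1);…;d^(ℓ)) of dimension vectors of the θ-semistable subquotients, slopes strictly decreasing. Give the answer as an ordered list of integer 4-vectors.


Via rank(M_{q-1}∘⋯∘M_p): M ≅ I[1,1], I[1,2], I[1,3], I[1,4], I[2,4], I[4,4].
μ_θ-semistable layers: μ^(1)=25; μ^(2)=18; μ^(3)=15/2; μ^(4)=-10; μ^(5)=-24

((0, 0, 0, 3); (1, 0, 0, 0); (1, 1, 0, 0); (2, 2, 2, 0); (0, 1, 1, 0))


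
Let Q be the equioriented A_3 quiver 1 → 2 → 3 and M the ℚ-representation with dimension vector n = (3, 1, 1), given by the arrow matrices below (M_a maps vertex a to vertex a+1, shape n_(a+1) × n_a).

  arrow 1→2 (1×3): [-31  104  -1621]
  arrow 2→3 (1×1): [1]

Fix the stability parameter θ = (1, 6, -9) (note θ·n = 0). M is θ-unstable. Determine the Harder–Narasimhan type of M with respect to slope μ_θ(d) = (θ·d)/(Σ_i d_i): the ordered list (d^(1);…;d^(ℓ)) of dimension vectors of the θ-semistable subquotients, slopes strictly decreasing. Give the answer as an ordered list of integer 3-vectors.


Barcode: M ≅ I[1,1]^2, I[1,3]. HN layers by μ_θ (2 steps, strictly decreasing):
  μ^(1)=1; μ^(2)=-2/3

((2, 0, 0); (1, 1, 1))


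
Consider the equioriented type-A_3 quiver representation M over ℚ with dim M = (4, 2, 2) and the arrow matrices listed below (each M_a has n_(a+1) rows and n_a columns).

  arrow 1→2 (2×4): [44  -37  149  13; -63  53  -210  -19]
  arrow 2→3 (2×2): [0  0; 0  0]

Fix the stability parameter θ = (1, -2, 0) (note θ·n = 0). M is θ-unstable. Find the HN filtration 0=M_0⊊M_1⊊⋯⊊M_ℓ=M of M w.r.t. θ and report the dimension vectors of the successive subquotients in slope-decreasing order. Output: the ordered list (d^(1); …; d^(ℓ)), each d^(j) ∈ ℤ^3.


Via rank(M_{q-1}∘⋯∘M_p): M ≅ I[1,1]^2, I[1,2]^2, I[3,3]^2.
μ_θ-semistable layers: μ^(1)=1; μ^(2)=0; μ^(3)=-1/2

((2, 0, 0); (0, 0, 2); (2, 2, 0))


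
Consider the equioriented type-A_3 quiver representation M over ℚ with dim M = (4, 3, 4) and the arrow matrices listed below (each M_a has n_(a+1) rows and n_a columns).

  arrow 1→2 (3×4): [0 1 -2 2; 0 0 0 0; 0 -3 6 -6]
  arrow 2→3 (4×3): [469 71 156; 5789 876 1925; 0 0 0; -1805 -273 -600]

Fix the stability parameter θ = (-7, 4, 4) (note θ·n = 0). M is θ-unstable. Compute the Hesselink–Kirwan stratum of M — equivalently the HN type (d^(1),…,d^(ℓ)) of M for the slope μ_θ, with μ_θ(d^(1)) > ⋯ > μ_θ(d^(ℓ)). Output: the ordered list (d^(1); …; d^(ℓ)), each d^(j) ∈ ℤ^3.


Interval decomposition of M: I[1,1]^3, I[1,3], I[2,3]^2, I[3,3].
HN type (ℓ=2): μ^(1)=4; μ^(2)=-7

((0, 3, 4); (4, 0, 0))


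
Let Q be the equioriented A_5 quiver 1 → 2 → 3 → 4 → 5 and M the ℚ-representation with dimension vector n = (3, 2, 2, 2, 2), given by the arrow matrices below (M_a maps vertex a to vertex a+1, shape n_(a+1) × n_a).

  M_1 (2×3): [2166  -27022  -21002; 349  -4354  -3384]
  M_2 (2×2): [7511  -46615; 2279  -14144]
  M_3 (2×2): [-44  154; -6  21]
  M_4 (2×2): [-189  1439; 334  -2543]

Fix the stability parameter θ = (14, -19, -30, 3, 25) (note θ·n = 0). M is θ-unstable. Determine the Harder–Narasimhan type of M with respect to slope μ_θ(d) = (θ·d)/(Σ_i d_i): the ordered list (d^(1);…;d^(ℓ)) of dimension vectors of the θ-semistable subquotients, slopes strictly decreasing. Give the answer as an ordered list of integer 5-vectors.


Barcode: M ≅ I[1,1], I[1,3], I[1,5], I[4,5]. HN layers by μ_θ (4 steps, strictly decreasing):
  μ^(1)=25; μ^(2)=14; μ^(3)=3; μ^(4)=-35/3

((0, 0, 0, 0, 2); (1, 0, 0, 0, 0); (0, 0, 0, 2, 0); (2, 2, 2, 0, 0))


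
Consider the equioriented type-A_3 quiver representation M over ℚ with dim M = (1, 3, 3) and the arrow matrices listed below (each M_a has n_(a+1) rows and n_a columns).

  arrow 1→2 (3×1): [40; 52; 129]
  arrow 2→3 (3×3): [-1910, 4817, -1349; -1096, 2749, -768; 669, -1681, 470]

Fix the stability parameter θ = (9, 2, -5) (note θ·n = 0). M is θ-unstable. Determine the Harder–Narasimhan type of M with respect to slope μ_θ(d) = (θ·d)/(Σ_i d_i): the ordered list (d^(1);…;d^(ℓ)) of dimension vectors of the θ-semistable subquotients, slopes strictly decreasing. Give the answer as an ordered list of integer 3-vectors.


Barcode: M ≅ I[1,3], I[2,3]^2. HN layers by μ_θ (2 steps, strictly decreasing):
  μ^(1)=2; μ^(2)=-3/2

((1, 1, 1); (0, 2, 2))


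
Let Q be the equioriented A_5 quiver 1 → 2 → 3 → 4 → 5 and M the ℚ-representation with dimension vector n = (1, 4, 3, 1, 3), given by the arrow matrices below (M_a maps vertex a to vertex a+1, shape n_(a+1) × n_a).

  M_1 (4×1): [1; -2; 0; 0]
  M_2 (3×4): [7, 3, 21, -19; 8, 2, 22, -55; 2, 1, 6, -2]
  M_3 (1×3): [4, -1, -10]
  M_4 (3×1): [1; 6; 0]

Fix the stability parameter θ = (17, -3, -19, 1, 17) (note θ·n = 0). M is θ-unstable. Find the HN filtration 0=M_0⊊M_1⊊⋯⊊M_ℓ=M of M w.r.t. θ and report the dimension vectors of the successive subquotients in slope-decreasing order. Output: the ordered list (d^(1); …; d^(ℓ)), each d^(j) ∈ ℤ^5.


Via rank(M_{q-1}∘⋯∘M_p): M ≅ I[1,3], I[2,2], I[2,3], I[2,5], I[5,5]^2.
μ_θ-semistable layers: μ^(1)=17; μ^(2)=1; μ^(3)=-5/3; μ^(4)=-3; μ^(5)=-11

((0, 0, 0, 0, 3); (0, 0, 0, 1, 0); (1, 1, 1, 0, 0); (0, 1, 0, 0, 0); (0, 2, 2, 0, 0))


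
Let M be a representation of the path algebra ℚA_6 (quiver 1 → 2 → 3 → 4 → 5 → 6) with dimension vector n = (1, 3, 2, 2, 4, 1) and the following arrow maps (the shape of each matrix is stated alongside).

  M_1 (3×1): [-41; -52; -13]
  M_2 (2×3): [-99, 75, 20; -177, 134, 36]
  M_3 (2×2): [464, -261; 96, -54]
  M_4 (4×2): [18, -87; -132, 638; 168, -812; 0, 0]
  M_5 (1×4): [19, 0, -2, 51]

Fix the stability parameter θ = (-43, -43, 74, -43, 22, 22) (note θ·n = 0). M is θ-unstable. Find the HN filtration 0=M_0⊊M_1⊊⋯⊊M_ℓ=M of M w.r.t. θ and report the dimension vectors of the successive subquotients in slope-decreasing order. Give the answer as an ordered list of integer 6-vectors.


Via rank(M_{q-1}∘⋯∘M_p): M ≅ I[1,4], I[2,2], I[2,3], I[4,6], I[5,5]^3.
μ_θ-semistable layers: μ^(1)=74; μ^(2)=22; μ^(3)=31/2; μ^(4)=-43

((0, 0, 1, 0, 0, 0); (0, 0, 0, 0, 4, 1); (0, 0, 1, 1, 0, 0); (1, 3, 0, 1, 0, 0))


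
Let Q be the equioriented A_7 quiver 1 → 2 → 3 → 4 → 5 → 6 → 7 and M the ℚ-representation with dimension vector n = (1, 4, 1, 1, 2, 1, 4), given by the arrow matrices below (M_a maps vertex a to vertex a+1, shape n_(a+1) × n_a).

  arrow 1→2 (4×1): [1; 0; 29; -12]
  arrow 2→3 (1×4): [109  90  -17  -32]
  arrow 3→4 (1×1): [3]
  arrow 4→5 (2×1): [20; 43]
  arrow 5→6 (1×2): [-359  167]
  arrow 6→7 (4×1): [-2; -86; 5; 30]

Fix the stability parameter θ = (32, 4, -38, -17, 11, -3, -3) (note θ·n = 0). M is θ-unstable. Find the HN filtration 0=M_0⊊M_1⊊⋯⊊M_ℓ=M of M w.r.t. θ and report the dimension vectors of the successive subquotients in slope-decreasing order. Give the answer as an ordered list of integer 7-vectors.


Via rank(M_{q-1}∘⋯∘M_p): M ≅ I[1,2], I[2,2]^2, I[2,7], I[5,5], I[7,7]^3.
μ_θ-semistable layers: μ^(1)=18; μ^(2)=11; μ^(3)=4; μ^(4)=5/3; μ^(5)=-3; μ^(6)=-17

((1, 1, 0, 0, 0, 0, 0); (0, 0, 0, 0, 1, 0, 0); (0, 2, 0, 0, 0, 0, 0); (0, 0, 0, 0, 1, 1, 1); (0, 0, 0, 0, 0, 0, 3); (0, 1, 1, 1, 0, 0, 0))


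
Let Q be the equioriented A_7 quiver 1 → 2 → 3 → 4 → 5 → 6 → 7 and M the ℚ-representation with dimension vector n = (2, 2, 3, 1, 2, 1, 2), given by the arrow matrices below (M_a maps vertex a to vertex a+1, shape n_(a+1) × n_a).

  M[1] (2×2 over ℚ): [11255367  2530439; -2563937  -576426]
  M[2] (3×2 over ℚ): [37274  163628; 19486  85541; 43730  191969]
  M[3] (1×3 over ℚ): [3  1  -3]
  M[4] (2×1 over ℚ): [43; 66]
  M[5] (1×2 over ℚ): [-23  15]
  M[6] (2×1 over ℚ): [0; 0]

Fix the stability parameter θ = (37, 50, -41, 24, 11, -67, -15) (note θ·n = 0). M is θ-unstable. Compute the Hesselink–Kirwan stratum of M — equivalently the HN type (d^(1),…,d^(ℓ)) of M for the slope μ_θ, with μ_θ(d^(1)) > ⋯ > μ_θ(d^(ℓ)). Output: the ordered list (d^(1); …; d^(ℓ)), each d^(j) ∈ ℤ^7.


Via rank(M_{q-1}∘⋯∘M_p): M ≅ I[1,3], I[1,6], I[3,3], I[5,5], I[7,7]^2.
μ_θ-semistable layers: μ^(1)=46/3; μ^(2)=11; μ^(3)=7/3; μ^(4)=-15; μ^(5)=-41

((1, 1, 1, 0, 0, 0, 0); (0, 0, 0, 0, 1, 0, 0); (1, 1, 1, 1, 1, 1, 0); (0, 0, 0, 0, 0, 0, 2); (0, 0, 1, 0, 0, 0, 0))


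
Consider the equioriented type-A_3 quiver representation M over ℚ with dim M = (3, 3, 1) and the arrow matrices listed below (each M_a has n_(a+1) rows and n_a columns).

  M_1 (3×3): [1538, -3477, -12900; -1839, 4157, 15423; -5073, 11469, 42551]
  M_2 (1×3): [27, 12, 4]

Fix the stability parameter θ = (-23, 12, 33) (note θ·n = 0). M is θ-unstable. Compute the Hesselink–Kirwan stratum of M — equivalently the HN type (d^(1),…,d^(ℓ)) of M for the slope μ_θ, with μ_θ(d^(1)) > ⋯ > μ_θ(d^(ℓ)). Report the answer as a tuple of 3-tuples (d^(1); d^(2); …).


Barcode: M ≅ I[1,2]^2, I[1,3]. HN layers by μ_θ (3 steps, strictly decreasing):
  μ^(1)=33; μ^(2)=12; μ^(3)=-23

((0, 0, 1); (0, 3, 0); (3, 0, 0))


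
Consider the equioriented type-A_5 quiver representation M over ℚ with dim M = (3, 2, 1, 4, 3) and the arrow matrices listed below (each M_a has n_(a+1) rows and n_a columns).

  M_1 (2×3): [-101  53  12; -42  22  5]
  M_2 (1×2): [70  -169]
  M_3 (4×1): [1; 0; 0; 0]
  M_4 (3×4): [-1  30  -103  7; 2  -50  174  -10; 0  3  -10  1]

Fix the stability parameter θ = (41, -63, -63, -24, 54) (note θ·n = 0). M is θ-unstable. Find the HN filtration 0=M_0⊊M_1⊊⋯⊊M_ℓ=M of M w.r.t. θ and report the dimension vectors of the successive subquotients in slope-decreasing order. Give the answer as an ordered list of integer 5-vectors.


Barcode: M ≅ I[1,1], I[1,2], I[1,5], I[4,4], I[4,5]^2. HN layers by μ_θ (5 steps, strictly decreasing):
  μ^(1)=54; μ^(2)=41; μ^(3)=-11; μ^(4)=-24; μ^(5)=-85/3

((0, 0, 0, 0, 3); (1, 0, 0, 0, 0); (1, 1, 0, 0, 0); (0, 0, 0, 4, 0); (1, 1, 1, 0, 0))


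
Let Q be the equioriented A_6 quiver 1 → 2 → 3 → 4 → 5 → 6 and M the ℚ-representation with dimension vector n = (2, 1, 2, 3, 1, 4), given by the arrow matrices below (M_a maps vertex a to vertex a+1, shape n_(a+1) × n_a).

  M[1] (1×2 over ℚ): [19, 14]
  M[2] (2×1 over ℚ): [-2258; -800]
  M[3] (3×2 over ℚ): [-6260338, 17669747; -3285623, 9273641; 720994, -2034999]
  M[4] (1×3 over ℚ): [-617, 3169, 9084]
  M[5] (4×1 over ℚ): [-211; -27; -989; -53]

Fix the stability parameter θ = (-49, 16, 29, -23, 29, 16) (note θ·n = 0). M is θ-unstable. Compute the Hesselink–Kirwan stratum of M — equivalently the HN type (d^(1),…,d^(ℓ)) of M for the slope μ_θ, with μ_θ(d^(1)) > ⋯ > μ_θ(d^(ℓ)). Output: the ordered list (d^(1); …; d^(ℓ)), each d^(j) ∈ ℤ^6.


Barcode: M ≅ I[1,1], I[1,6], I[3,4], I[4,4], I[6,6]^3. HN layers by μ_θ (6 steps, strictly decreasing):
  μ^(1)=45/2; μ^(2)=16; μ^(3)=22/3; μ^(4)=3; μ^(5)=-23; μ^(6)=-49

((0, 0, 0, 0, 1, 1); (0, 0, 0, 0, 0, 3); (0, 1, 1, 1, 0, 0); (0, 0, 1, 1, 0, 0); (0, 0, 0, 1, 0, 0); (2, 0, 0, 0, 0, 0))


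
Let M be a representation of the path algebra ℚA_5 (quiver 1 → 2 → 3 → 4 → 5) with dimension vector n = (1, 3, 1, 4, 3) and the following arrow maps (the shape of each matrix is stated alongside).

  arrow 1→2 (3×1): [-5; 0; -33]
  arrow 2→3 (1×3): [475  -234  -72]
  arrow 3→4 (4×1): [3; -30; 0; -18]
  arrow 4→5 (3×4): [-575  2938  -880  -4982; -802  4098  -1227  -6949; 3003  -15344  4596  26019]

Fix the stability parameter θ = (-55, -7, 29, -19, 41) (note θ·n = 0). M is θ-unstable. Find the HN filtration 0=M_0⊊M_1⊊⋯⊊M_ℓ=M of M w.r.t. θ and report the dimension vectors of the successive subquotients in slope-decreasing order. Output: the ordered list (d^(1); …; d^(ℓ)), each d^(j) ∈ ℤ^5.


Interval decomposition of M: I[1,5], I[2,2]^2, I[4,4], I[4,5]^2.
HN type (ℓ=5): μ^(1)=41; μ^(2)=5; μ^(3)=-7; μ^(4)=-19; μ^(5)=-55

((0, 0, 0, 0, 3); (0, 0, 1, 1, 0); (0, 3, 0, 0, 0); (0, 0, 0, 3, 0); (1, 0, 0, 0, 0))


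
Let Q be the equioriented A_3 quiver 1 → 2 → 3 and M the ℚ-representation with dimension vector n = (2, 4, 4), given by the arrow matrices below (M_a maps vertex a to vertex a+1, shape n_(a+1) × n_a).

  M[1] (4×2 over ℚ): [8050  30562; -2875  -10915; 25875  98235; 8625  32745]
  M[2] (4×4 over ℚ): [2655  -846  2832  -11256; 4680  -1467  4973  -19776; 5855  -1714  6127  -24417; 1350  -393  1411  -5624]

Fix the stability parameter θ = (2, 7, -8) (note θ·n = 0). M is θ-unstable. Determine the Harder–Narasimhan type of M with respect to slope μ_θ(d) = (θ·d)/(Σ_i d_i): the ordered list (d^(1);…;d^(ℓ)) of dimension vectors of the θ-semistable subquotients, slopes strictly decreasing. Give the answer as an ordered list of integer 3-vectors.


Barcode: M ≅ I[1,1], I[1,2], I[2,3]^3, I[3,3]. HN layers by μ_θ (4 steps, strictly decreasing):
  μ^(1)=7; μ^(2)=2; μ^(3)=-1/2; μ^(4)=-8

((0, 1, 0); (2, 0, 0); (0, 3, 3); (0, 0, 1))


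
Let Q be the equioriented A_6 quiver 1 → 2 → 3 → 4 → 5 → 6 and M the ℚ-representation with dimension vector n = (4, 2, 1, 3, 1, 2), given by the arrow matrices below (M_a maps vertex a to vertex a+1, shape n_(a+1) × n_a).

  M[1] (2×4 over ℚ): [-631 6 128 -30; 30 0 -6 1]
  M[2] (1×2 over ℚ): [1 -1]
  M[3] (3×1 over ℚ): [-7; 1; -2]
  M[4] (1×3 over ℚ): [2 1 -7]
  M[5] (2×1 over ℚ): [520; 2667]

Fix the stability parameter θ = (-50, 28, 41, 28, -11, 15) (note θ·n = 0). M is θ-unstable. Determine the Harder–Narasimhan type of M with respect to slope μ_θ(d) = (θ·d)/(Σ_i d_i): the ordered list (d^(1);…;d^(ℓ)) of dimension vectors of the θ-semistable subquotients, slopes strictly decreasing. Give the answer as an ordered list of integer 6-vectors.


Via rank(M_{q-1}∘⋯∘M_p): M ≅ I[1,1]^2, I[1,2], I[1,6], I[4,4]^2, I[6,6].
μ_θ-semistable layers: μ^(1)=28; μ^(2)=101/5; μ^(3)=15; μ^(4)=-50

((0, 1, 0, 2, 0, 0); (0, 1, 1, 1, 1, 1); (0, 0, 0, 0, 0, 1); (4, 0, 0, 0, 0, 0))


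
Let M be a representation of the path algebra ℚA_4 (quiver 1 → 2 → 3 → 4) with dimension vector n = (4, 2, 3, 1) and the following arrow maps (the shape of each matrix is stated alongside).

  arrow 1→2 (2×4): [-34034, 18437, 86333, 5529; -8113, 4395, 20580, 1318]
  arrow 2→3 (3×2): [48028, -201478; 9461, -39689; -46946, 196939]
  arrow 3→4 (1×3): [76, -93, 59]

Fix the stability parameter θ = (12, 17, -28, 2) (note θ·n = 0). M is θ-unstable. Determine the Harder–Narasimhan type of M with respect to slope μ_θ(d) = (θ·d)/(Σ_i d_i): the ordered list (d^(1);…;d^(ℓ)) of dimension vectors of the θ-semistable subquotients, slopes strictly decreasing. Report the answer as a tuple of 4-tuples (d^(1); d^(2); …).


Interval decomposition of M: I[1,1]^2, I[1,3], I[1,4], I[3,3].
HN type (ℓ=4): μ^(1)=12; μ^(2)=2; μ^(3)=1/3; μ^(4)=-28

((2, 0, 0, 0); (0, 0, 0, 1); (2, 2, 2, 0); (0, 0, 1, 0))


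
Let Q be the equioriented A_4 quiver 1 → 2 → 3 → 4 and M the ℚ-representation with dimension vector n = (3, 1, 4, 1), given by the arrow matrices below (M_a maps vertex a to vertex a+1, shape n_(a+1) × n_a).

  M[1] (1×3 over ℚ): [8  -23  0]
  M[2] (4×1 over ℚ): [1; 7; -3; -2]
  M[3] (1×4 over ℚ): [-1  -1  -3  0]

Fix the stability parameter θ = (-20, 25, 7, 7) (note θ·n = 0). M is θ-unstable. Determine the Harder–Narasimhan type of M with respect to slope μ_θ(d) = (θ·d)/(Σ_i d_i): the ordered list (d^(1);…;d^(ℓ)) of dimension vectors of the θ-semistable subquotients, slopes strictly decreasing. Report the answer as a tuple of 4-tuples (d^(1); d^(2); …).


Interval decomposition of M: I[1,1]^2, I[1,4], I[3,3]^3.
HN type (ℓ=3): μ^(1)=13; μ^(2)=7; μ^(3)=-20

((0, 1, 1, 1); (0, 0, 3, 0); (3, 0, 0, 0))


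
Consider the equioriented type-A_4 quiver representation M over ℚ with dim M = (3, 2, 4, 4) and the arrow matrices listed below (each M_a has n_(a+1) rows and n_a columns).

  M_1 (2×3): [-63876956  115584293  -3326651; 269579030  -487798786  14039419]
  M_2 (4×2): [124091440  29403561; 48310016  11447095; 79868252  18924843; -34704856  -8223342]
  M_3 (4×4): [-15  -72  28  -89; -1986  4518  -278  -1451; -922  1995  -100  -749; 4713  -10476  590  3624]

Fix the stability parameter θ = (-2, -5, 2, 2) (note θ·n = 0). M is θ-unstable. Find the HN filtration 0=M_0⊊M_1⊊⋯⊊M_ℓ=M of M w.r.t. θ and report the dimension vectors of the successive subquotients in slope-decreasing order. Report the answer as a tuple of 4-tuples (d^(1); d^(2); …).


Barcode: M ≅ I[1,1], I[1,3], I[1,4], I[3,4]^2, I[4,4]. HN layers by μ_θ (3 steps, strictly decreasing):
  μ^(1)=2; μ^(2)=-2; μ^(3)=-7/2

((0, 0, 4, 4); (1, 0, 0, 0); (2, 2, 0, 0))


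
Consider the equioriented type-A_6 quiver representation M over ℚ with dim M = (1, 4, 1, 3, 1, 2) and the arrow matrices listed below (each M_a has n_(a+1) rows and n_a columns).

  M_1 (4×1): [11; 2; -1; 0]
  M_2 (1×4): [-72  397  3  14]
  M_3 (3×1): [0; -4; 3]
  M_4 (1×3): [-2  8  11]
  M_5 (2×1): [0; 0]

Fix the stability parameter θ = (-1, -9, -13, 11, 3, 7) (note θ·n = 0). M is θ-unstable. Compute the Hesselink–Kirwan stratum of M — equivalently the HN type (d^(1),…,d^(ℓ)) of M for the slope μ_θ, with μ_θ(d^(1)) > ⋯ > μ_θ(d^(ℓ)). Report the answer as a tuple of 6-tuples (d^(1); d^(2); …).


Interval decomposition of M: I[1,5], I[2,2]^3, I[4,4]^2, I[6,6]^2.
HN type (ℓ=4): μ^(1)=11; μ^(2)=7; μ^(3)=-23/3; μ^(4)=-9

((0, 0, 0, 2, 0, 0); (0, 0, 0, 1, 1, 2); (1, 1, 1, 0, 0, 0); (0, 3, 0, 0, 0, 0))


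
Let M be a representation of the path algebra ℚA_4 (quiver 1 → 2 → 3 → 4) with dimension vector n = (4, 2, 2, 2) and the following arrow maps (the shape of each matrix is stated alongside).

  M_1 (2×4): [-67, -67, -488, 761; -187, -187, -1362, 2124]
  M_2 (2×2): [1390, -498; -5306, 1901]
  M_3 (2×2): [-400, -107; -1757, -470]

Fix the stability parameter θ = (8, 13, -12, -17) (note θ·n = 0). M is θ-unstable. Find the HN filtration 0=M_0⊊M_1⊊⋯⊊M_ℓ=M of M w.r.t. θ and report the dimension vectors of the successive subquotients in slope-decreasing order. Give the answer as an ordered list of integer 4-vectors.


Via rank(M_{q-1}∘⋯∘M_p): M ≅ I[1,1]^2, I[1,4]^2.
μ_θ-semistable layers: μ^(1)=8; μ^(2)=-2

((2, 0, 0, 0); (2, 2, 2, 2))


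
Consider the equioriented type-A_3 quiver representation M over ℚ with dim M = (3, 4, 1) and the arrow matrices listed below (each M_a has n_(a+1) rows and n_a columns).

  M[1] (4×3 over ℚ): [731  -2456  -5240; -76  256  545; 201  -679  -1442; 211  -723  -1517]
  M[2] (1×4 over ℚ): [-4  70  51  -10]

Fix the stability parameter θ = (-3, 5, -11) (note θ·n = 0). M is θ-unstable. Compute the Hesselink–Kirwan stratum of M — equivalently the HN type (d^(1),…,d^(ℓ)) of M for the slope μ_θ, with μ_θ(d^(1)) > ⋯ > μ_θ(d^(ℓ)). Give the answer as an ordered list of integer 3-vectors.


Interval decomposition of M: I[1,2]^2, I[1,3], I[2,2].
HN type (ℓ=2): μ^(1)=5; μ^(2)=-3

((0, 3, 0); (3, 1, 1))


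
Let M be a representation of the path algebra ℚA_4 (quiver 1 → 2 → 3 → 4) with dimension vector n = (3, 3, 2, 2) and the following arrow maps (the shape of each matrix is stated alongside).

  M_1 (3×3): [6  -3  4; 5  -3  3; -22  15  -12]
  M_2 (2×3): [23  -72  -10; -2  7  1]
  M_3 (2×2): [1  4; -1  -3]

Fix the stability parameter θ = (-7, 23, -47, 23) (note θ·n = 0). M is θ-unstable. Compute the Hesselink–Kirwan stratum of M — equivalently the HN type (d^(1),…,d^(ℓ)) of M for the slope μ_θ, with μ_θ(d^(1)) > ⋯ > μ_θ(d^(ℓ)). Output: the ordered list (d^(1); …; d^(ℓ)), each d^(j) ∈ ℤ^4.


Barcode: M ≅ I[1,1], I[1,4]^2, I[2,2]. HN layers by μ_θ (3 steps, strictly decreasing):
  μ^(1)=23; μ^(2)=-7; μ^(3)=-31/3

((0, 1, 0, 2); (1, 0, 0, 0); (2, 2, 2, 0))


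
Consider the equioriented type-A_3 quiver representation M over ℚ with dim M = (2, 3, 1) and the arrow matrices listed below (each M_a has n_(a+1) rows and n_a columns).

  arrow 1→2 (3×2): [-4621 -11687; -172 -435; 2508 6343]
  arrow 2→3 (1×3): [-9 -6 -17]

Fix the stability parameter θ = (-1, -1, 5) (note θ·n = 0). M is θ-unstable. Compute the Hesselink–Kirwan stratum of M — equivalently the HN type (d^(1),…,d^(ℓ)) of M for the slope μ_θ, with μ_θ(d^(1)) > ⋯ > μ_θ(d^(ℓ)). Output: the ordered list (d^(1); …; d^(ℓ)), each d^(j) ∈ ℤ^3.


Barcode: M ≅ I[1,2], I[1,3], I[2,2]. HN layers by μ_θ (2 steps, strictly decreasing):
  μ^(1)=5; μ^(2)=-1

((0, 0, 1); (2, 3, 0))


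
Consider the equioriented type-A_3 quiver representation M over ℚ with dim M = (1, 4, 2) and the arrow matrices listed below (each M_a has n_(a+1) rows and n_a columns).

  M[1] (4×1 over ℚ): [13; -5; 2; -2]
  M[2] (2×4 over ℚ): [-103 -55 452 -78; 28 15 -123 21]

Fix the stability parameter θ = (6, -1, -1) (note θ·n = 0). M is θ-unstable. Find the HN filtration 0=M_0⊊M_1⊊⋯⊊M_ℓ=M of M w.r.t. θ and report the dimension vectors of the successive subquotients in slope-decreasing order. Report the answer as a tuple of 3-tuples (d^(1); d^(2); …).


Barcode: M ≅ I[1,3], I[2,2]^2, I[2,3]. HN layers by μ_θ (2 steps, strictly decreasing):
  μ^(1)=4/3; μ^(2)=-1

((1, 1, 1); (0, 3, 1))


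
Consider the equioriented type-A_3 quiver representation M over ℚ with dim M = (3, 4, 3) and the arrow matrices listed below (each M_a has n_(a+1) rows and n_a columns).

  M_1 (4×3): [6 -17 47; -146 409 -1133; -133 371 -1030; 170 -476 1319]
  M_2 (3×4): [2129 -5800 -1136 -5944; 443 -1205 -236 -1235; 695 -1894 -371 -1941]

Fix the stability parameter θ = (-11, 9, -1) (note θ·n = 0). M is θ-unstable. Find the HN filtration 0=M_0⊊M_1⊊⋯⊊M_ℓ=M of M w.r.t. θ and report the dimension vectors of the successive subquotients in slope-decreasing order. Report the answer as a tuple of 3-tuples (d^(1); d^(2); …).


Interval decomposition of M: I[1,3]^3, I[2,2].
HN type (ℓ=3): μ^(1)=9; μ^(2)=4; μ^(3)=-11

((0, 1, 0); (0, 3, 3); (3, 0, 0))


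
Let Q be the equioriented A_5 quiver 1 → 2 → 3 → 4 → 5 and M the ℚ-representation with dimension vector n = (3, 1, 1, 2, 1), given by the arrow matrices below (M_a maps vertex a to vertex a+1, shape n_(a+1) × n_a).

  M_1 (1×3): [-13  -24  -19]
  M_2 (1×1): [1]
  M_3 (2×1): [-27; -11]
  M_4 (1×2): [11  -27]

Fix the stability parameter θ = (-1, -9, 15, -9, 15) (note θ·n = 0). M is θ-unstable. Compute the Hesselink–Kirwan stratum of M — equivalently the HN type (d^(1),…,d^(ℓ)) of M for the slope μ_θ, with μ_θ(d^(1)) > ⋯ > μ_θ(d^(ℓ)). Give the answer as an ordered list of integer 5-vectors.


Interval decomposition of M: I[1,1]^2, I[1,4], I[4,5].
HN type (ℓ=5): μ^(1)=15; μ^(2)=3; μ^(3)=-1; μ^(4)=-5; μ^(5)=-9

((0, 0, 0, 0, 1); (0, 0, 1, 1, 0); (2, 0, 0, 0, 0); (1, 1, 0, 0, 0); (0, 0, 0, 1, 0))


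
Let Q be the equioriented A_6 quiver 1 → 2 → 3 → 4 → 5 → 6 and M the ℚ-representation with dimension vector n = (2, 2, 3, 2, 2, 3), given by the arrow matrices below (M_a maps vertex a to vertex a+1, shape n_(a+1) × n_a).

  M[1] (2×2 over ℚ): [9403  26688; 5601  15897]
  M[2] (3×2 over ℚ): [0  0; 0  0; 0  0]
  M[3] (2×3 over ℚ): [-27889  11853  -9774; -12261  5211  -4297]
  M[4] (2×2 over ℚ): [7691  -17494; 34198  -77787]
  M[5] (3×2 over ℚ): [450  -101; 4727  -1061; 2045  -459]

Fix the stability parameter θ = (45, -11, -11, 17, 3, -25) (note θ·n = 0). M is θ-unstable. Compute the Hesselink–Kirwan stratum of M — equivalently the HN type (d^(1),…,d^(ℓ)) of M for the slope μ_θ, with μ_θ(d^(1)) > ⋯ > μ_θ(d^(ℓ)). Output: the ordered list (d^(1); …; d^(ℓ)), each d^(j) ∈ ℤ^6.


Interval decomposition of M: I[1,2]^2, I[3,3], I[3,6]^2, I[6,6].
HN type (ℓ=4): μ^(1)=17; μ^(2)=-5/3; μ^(3)=-11; μ^(4)=-25

((2, 2, 0, 0, 0, 0); (0, 0, 0, 2, 2, 2); (0, 0, 3, 0, 0, 0); (0, 0, 0, 0, 0, 1))


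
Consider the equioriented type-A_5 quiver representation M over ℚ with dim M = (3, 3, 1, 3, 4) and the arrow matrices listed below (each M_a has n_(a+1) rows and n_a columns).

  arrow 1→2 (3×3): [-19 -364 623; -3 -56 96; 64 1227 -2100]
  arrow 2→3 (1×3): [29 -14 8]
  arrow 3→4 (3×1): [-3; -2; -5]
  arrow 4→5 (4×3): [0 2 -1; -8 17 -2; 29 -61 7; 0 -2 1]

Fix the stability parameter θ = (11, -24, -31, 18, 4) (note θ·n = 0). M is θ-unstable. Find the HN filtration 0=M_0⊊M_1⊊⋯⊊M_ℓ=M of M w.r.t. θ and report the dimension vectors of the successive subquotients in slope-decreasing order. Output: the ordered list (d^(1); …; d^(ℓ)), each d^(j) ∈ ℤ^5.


Barcode: M ≅ I[1,2]^2, I[1,5], I[4,5]^2, I[5,5]. HN layers by μ_θ (4 steps, strictly decreasing):
  μ^(1)=11; μ^(2)=4; μ^(3)=-13/2; μ^(4)=-44/3

((0, 0, 0, 3, 3); (0, 0, 0, 0, 1); (2, 2, 0, 0, 0); (1, 1, 1, 0, 0))


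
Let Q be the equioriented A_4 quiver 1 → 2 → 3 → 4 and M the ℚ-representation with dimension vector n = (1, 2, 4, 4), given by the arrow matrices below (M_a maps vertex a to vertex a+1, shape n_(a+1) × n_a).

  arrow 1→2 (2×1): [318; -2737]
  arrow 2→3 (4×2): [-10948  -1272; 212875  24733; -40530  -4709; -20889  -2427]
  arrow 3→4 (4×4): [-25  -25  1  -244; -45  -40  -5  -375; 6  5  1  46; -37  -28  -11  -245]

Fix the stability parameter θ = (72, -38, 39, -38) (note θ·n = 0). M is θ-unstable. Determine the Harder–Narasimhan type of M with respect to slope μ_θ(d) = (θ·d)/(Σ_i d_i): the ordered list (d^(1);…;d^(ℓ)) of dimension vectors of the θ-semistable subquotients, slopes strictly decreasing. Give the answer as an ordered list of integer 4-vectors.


Barcode: M ≅ I[1,3], I[2,4], I[3,4]^2, I[4,4]. HN layers by μ_θ (4 steps, strictly decreasing):
  μ^(1)=39; μ^(2)=17; μ^(3)=1/2; μ^(4)=-38

((0, 0, 1, 0); (1, 1, 0, 0); (0, 0, 3, 3); (0, 1, 0, 1))


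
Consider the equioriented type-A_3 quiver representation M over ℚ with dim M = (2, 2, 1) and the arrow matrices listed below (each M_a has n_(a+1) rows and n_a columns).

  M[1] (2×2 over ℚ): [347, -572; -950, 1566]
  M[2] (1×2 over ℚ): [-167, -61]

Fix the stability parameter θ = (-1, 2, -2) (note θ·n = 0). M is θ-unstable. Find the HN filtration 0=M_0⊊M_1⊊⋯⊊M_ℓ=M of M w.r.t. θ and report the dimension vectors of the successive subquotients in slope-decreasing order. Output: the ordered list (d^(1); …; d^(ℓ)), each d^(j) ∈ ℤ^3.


Via rank(M_{q-1}∘⋯∘M_p): M ≅ I[1,2], I[1,3].
μ_θ-semistable layers: μ^(1)=2; μ^(2)=0; μ^(3)=-1

((0, 1, 0); (0, 1, 1); (2, 0, 0))


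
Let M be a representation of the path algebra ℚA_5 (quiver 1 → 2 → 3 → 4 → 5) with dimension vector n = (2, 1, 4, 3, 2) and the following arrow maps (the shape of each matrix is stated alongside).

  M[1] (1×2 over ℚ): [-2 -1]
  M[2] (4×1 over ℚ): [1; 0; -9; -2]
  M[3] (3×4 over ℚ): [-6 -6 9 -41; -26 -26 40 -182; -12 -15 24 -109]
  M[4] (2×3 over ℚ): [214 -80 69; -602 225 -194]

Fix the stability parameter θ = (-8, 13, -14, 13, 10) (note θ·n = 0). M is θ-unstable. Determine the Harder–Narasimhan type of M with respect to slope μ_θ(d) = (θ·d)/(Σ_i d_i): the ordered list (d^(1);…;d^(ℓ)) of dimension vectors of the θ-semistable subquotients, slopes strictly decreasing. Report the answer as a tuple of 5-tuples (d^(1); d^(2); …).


Interval decomposition of M: I[1,1], I[1,4], I[3,3], I[3,5]^2.
HN type (ℓ=5): μ^(1)=13; μ^(2)=23/2; μ^(3)=-1/2; μ^(4)=-8; μ^(5)=-14

((0, 0, 0, 1, 0); (0, 0, 0, 2, 2); (0, 1, 1, 0, 0); (2, 0, 0, 0, 0); (0, 0, 3, 0, 0))


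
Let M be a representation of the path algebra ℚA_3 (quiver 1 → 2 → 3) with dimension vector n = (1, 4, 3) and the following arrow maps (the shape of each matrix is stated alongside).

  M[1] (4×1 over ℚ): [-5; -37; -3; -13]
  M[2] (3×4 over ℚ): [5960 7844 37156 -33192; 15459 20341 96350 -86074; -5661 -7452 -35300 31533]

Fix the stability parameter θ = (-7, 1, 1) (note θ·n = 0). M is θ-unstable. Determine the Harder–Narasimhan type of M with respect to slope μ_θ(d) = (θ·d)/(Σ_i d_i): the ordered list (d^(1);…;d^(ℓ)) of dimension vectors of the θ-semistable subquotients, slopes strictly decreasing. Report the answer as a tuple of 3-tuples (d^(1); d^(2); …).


Via rank(M_{q-1}∘⋯∘M_p): M ≅ I[1,2], I[2,3]^3.
μ_θ-semistable layers: μ^(1)=1; μ^(2)=-7

((0, 4, 3); (1, 0, 0))


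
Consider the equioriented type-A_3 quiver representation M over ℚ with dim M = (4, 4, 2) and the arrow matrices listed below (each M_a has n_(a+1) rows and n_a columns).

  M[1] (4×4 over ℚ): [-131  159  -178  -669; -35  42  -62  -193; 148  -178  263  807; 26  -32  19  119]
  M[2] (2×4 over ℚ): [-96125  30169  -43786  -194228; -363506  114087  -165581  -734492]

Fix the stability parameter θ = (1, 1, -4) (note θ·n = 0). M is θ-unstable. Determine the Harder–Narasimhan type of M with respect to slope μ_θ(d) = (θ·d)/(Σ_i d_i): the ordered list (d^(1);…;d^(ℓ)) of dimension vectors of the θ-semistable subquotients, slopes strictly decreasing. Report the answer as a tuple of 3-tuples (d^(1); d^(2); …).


Interval decomposition of M: I[1,2]^2, I[1,3]^2.
HN type (ℓ=2): μ^(1)=1; μ^(2)=-2/3

((2, 2, 0); (2, 2, 2))


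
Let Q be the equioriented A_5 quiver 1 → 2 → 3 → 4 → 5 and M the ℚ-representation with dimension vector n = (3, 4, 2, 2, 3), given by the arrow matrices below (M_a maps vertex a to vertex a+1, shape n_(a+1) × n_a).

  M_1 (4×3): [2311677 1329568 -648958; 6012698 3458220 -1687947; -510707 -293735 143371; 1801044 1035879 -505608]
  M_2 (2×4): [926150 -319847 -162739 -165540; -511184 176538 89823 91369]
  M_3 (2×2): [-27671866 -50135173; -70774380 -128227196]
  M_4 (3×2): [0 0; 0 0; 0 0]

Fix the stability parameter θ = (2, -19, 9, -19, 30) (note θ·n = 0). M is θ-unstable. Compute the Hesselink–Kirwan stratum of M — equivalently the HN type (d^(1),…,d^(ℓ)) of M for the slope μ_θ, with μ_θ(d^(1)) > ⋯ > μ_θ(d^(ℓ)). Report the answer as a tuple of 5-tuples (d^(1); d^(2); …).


Via rank(M_{q-1}∘⋯∘M_p): M ≅ I[1,2], I[1,4]^2, I[2,2], I[5,5]^3.
μ_θ-semistable layers: μ^(1)=30; μ^(2)=-5; μ^(3)=-17/2; μ^(4)=-19

((0, 0, 0, 0, 3); (0, 0, 2, 2, 0); (3, 3, 0, 0, 0); (0, 1, 0, 0, 0))


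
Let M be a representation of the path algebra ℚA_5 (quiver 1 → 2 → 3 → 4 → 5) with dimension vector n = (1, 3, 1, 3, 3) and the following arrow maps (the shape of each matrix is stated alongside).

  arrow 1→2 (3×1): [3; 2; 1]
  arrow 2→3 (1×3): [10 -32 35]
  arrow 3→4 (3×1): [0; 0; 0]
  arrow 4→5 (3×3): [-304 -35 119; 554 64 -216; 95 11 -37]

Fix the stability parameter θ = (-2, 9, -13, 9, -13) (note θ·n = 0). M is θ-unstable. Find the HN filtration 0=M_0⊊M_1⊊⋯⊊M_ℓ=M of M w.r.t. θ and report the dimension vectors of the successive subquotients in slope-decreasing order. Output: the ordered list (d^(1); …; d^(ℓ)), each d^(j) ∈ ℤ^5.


Interval decomposition of M: I[1,3], I[2,2]^2, I[4,5]^3.
HN type (ℓ=2): μ^(1)=9; μ^(2)=-2

((0, 2, 0, 0, 0); (1, 1, 1, 3, 3))
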